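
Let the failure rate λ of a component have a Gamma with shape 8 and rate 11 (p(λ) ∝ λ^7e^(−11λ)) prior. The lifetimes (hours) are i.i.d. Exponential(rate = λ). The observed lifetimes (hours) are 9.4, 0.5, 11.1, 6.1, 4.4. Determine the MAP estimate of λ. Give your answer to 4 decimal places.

λ̂_MAP = 0.2824

The Exponential(rate=λ) likelihood is ∝ λ^n e^(−λΣtᵢ). Here n = 5 and Σtᵢ = 9.4 + 0.5 + 11.1 + 6.1 + 4.4 = 31.5.
Posterior ∝ λ^7e^(−11λ) · λ^5e^(−31.5λ) = λ^12e^(−42.5λ), i.e. Gamma(13, 42.5).
Mode = (a−1)/b = 12/42.5 ≈ 0.2824.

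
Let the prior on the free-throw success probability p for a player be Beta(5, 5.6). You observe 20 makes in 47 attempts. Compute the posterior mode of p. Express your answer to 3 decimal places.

Prior: Beta(5, 5.6).
Data: 20 successes in 47 trials. The binomial likelihood contributes p^20(1−p)^27, so the posterior is Beta(5+20, 5.6+27) = Beta(25, 32.6).
For Beta(a, b) with a, b > 1 the mode is (a−1)/(a+b−2) = 24/55.6 ≈ 0.432.

p̂_MAP = 0.432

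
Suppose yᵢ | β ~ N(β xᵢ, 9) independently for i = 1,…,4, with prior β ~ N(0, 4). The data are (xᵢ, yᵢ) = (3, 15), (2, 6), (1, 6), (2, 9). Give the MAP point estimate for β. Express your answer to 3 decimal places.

log p(β | y) = −Σ(yᵢ − βxᵢ)²/(2·9) − β²/(2·4) + const.
Setting the derivative to zero: Σxᵢ(yᵢ − βxᵢ)/9 − β/4 = 0, so β = Σxᵢyᵢ / (Σxᵢ² + σ²/τ²).
Σxᵢyᵢ = 3·15 + 2·6 + 1·6 + 2·9 = 81; Σxᵢ² = 18; σ²/τ² = 2.25.
β̂_MAP = 81 / (18 + 2.25) = 81/20.25 ≈ 4.000.

β̂_MAP = 4.000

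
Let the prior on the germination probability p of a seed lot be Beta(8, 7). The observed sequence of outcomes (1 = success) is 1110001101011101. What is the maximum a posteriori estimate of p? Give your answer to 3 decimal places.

Prior: Beta(8, 7).
Data: 10 successes in 16 trials (from the sequence). The binomial likelihood contributes p^10(1−p)^6, so the posterior is Beta(8+10, 7+6) = Beta(18, 13).
For Beta(a, b) with a, b > 1 the mode is (a−1)/(a+b−2) = 17/29 ≈ 0.586.

p̂_MAP = 0.586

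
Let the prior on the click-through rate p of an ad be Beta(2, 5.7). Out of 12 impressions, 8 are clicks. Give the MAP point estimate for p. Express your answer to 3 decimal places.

p̂_MAP = 0.508

Prior: Beta(2, 5.7).
Data: 8 successes in 12 trials. The binomial likelihood contributes p^8(1−p)^4, so the posterior is Beta(2+8, 5.7+4) = Beta(10, 9.7).
For Beta(a, b) with a, b > 1 the mode is (a−1)/(a+b−2) = 9/17.7 ≈ 0.508.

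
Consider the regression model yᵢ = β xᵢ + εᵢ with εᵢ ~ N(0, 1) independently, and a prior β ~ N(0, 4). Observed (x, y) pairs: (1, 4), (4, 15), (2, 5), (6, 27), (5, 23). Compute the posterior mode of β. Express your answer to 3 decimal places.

β̂_MAP = 4.267

log p(β | y) = −Σ(yᵢ − βxᵢ)²/(2·1) − β²/(2·4) + const.
Setting the derivative to zero: Σxᵢ(yᵢ − βxᵢ)/1 − β/4 = 0, so β = Σxᵢyᵢ / (Σxᵢ² + σ²/τ²).
Σxᵢyᵢ = 1·4 + 4·15 + 2·5 + 6·27 + 5·23 = 351; Σxᵢ² = 82; σ²/τ² = 0.25.
β̂_MAP = 351 / (82 + 0.25) = 351/82.25 ≈ 4.267.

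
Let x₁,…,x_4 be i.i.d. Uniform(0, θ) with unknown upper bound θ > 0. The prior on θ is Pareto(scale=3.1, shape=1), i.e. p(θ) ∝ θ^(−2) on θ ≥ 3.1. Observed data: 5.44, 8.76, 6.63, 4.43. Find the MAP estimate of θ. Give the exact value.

θ̂_MAP = 8.76

The Uniform(0, θ) likelihood is θ^(−n) for θ ≥ max(xᵢ), zero otherwise. Here max(xᵢ) = 8.76.
Posterior ∝ θ^(−2) · θ^(−4) = θ^(−6) on θ ≥ max(3.1, 8.76) = 8.76.
This density is strictly decreasing in θ, so the posterior mode lies at the lower boundary of the support.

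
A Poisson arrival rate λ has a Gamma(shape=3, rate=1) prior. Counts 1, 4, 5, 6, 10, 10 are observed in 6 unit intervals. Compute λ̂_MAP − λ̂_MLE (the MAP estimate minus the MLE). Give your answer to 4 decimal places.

MAP − MLE = -0.5714

Σxᵢ = 36. Posterior is Gamma(39, 7); MAP = (39−1)/7 = 38/7 ≈ 5.42857.
MLE = x̄ = 36/6 ≈ 6.00000.
Difference = 38/7 − 36/6 = -4/7 ≈ -0.5714.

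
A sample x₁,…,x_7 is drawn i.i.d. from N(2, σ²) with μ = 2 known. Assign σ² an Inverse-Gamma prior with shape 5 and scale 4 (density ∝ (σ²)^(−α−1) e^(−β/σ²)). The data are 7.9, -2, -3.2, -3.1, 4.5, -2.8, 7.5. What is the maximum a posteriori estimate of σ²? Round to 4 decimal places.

Sum of squared deviations about the known mean: SS = (7.9−2)² + (-2−2)² + (-3.2−2)² + (-3.1−2)² + (4.5−2)² + (-2.8−2)² + (7.5−2)² = 163.4.
The Normal likelihood contributes (σ²)^(−n/2) exp(−SS/(2σ²)), so the posterior is Inverse-Gamma(α + n/2, β + SS/2) = Inverse-Gamma(8.5, 85.7).
The mode of Inverse-Gamma(a, b) is b/(a+1) = 85.7/9.5 ≈ 9.0211.

σ̂²_MAP = 9.0211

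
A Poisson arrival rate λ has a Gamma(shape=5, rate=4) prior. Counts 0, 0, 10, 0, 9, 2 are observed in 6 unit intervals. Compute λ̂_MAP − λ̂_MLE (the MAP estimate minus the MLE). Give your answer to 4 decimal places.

Σxᵢ = 21. Posterior is Gamma(26, 10); MAP = (26−1)/10 = 25/10 ≈ 2.50000.
MLE = x̄ = 21/6 ≈ 3.50000.
Difference = 25/10 − 21/6 = -1 ≈ -1.0000.

MAP − MLE = -1.0000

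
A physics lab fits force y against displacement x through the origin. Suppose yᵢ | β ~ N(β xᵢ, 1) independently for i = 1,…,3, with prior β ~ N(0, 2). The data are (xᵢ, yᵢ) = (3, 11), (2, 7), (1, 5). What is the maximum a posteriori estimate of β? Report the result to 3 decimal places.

β̂_MAP = 3.586

log p(β | y) = −Σ(yᵢ − βxᵢ)²/(2·1) − β²/(2·2) + const.
Setting the derivative to zero: Σxᵢ(yᵢ − βxᵢ)/1 − β/2 = 0, so β = Σxᵢyᵢ / (Σxᵢ² + σ²/τ²).
Σxᵢyᵢ = 3·11 + 2·7 + 1·5 = 52; Σxᵢ² = 14; σ²/τ² = 0.5.
β̂_MAP = 52 / (14 + 0.5) = 52/14.5 ≈ 3.586.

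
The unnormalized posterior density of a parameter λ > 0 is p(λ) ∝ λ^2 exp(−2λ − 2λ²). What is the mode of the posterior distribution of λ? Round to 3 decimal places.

λ̂_MAP = 0.500

ℓ'(λ) = 2/λ − 2 − 4λ. Setting this to zero and multiplying by λ: 4λ² + 2λ − 2 = 0.
λ = (−2 + √(2² + 4·4·2)) / (2·4) = (−2 + √36) / 8 = (−2 + 6)/8 = 1/2.
ℓ''(λ) = −2/λ² − 4 < 0, confirming a maximum.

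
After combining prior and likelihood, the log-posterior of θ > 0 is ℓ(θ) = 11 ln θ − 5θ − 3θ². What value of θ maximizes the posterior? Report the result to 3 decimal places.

θ̂_MAP = 1.000

ℓ'(θ) = 11/θ − 5 − 6θ. Setting this to zero and multiplying by θ: 6θ² + 5θ − 11 = 0.
θ = (−5 + √(5² + 4·6·11)) / (2·6) = (−5 + √289) / 12 = (−5 + 17)/12 = 1.
ℓ''(θ) = −11/θ² − 6 < 0, confirming a maximum.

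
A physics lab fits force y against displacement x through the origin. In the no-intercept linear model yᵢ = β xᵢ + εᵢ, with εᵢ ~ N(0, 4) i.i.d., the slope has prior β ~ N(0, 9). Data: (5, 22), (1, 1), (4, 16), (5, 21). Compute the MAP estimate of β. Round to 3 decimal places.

β̂_MAP = 4.152

log p(β | y) = −Σ(yᵢ − βxᵢ)²/(2·4) − β²/(2·9) + const.
Setting the derivative to zero: Σxᵢ(yᵢ − βxᵢ)/4 − β/9 = 0, so β = Σxᵢyᵢ / (Σxᵢ² + σ²/τ²).
Σxᵢyᵢ = 5·22 + 1·1 + 4·16 + 5·21 = 280; Σxᵢ² = 67; σ²/τ² = 4/9.
β̂_MAP = 280 / (67 + 4/9) = 280/(607/9) = 2520/607 ≈ 4.152.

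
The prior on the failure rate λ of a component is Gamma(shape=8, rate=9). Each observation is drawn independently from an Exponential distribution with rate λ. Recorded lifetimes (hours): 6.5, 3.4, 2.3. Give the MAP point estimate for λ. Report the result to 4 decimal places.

λ̂_MAP = 0.4717

The Exponential(rate=λ) likelihood is ∝ λ^n e^(−λΣtᵢ). Here n = 3 and Σtᵢ = 6.5 + 3.4 + 2.3 = 12.2.
Posterior ∝ λ^7e^(−9λ) · λ^3e^(−12.2λ) = λ^10e^(−21.2λ), i.e. Gamma(11, 21.2).
Mode = (a−1)/b = 10/21.2 ≈ 0.4717.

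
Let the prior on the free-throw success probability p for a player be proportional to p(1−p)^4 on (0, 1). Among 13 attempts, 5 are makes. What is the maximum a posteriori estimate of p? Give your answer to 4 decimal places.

The prior density ∝ p(1−p)^4 is the kernel of Beta(2, 5).
Data: 5 successes in 13 trials. The binomial likelihood contributes p^5(1−p)^8, so the posterior is Beta(2+5, 5+8) = Beta(7, 13).
For Beta(a, b) with a, b > 1 the mode is (a−1)/(a+b−2) = 6/18 ≈ 0.3333.

p̂_MAP = 0.3333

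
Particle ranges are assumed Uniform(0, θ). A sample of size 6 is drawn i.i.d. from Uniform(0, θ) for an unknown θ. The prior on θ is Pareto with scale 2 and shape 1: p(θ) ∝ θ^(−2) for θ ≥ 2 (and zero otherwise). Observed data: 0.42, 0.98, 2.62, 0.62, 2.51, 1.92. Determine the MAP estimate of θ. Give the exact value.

The Uniform(0, θ) likelihood is θ^(−n) for θ ≥ max(xᵢ), zero otherwise. Here max(xᵢ) = 2.62.
Posterior ∝ θ^(−2) · θ^(−6) = θ^(−8) on θ ≥ max(2, 2.62) = 2.62.
This density is strictly decreasing in θ, so the posterior mode lies at the lower boundary of the support.

θ̂_MAP = 2.62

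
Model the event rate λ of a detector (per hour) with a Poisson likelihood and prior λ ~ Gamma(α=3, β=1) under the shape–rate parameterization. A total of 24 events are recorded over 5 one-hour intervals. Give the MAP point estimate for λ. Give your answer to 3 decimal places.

Σxᵢ = 24, n = 5.
Posterior ∝ λ^2e^(−1λ) · λ^24e^(−5λ) = λ^26e^(−6λ), i.e. Gamma(shape=27, rate=6).
The mode of a Gamma(a, b) with a ≥ 1 (shape–rate) is (a−1)/b = 26/6 ≈ 4.333.

λ̂_MAP = 4.333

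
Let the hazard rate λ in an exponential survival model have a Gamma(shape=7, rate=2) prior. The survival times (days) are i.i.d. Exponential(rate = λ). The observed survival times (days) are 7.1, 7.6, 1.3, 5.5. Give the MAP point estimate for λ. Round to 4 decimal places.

λ̂_MAP = 0.4255

The Exponential(rate=λ) likelihood is ∝ λ^n e^(−λΣtᵢ). Here n = 4 and Σtᵢ = 7.1 + 7.6 + 1.3 + 5.5 = 21.5.
Posterior ∝ λ^6e^(−2λ) · λ^4e^(−21.5λ) = λ^10e^(−23.5λ), i.e. Gamma(11, 23.5).
Mode = (a−1)/b = 10/23.5 ≈ 0.4255.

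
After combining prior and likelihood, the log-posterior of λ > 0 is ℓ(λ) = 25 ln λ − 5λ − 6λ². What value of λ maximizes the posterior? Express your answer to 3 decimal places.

λ̂_MAP = 1.250

ℓ'(λ) = 25/λ − 5 − 12λ. Setting this to zero and multiplying by λ: 12λ² + 5λ − 25 = 0.
λ = (−5 + √(5² + 4·12·25)) / (2·12) = (−5 + √1225) / 24 = (−5 + 35)/24 = 5/4.
ℓ''(λ) = −25/λ² − 12 < 0, confirming a maximum.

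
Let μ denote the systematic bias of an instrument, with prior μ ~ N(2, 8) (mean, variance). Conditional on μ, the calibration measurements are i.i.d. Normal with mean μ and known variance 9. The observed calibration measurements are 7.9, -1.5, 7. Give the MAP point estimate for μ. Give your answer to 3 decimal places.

n = 3; x̄ = (7.9 + (-1.5) + 7)/3 = 13.4/3 = 67/15 ≈ 4.4667.
For a Normal prior and Normal likelihood with known variance, the posterior is Normal; its mode equals its mean, the precision-weighted average.
Prior precision 1/σ₀² = 1/8 = 0.125; data precision n/σ² = 3/9 = 1/3.
μ̂ = (0.125·2 + (1/3)·(67/15)) / (0.125 + 1/3) = (313/180)/(11/24) = 626/165 ≈ 3.794.

μ̂_MAP = 3.794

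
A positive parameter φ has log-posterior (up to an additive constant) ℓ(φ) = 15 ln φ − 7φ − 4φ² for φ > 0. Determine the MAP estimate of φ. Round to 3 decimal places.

ℓ'(φ) = 15/φ − 7 − 8φ. Setting this to zero and multiplying by φ: 8φ² + 7φ − 15 = 0.
φ = (−7 + √(7² + 4·8·15)) / (2·8) = (−7 + √529) / 16 = (−7 + 23)/16 = 1.
ℓ''(φ) = −15/φ² − 8 < 0, confirming a maximum.

φ̂_MAP = 1.000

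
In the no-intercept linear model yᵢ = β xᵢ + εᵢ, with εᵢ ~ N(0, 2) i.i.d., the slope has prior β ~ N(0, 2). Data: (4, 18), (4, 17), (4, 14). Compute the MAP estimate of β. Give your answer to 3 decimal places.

β̂_MAP = 4.000

log p(β | y) = −Σ(yᵢ − βxᵢ)²/(2·2) − β²/(2·2) + const.
Setting the derivative to zero: Σxᵢ(yᵢ − βxᵢ)/2 − β/2 = 0, so β = Σxᵢyᵢ / (Σxᵢ² + σ²/τ²).
Σxᵢyᵢ = 4·18 + 4·17 + 4·14 = 196; Σxᵢ² = 48; σ²/τ² = 1.
β̂_MAP = 196 / (48 + 1) = 196/49 ≈ 4.000.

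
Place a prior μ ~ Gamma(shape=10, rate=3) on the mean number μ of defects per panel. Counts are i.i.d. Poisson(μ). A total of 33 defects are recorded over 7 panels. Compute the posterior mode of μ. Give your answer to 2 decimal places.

μ̂_MAP = 4.20

Σxᵢ = 33, n = 7.
Posterior ∝ μ^9e^(−3μ) · μ^33e^(−7μ) = μ^42e^(−10μ), i.e. Gamma(shape=43, rate=10).
The mode of a Gamma(a, b) with a ≥ 1 (shape–rate) is (a−1)/b = 42/10 ≈ 4.20.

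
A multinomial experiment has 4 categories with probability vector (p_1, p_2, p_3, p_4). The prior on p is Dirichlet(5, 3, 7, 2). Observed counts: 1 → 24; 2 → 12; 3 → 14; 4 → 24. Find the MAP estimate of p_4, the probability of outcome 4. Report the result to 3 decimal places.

MAP estimate: 0.287

The posterior is Dirichlet(αᵢ + nᵢ) = Dirichlet(29, 15, 21, 26).
For a Dirichlet(a₁,…,a_K) with all aᵢ > 1, the mode has j-th component (aⱼ − 1)/(Σaᵢ − K).
Here Σaᵢ = 91 and K = 4, so p_4 = (26 − 1)/(91 − 4) = 25/87 ≈ 0.287.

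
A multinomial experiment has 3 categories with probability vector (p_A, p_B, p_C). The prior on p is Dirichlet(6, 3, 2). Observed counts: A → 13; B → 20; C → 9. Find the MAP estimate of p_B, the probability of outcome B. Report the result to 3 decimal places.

MAP estimate of p_B = 0.440

The posterior is Dirichlet(αᵢ + nᵢ) = Dirichlet(19, 23, 11).
For a Dirichlet(a₁,…,a_K) with all aᵢ > 1, the mode has j-th component (aⱼ − 1)/(Σaᵢ − K).
Here Σaᵢ = 53 and K = 3, so p_B = (23 − 1)/(53 − 3) = 22/50 ≈ 0.440.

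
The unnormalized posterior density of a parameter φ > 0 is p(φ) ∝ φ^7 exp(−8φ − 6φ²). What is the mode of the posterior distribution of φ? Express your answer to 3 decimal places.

ℓ'(φ) = 7/φ − 8 − 12φ. Setting this to zero and multiplying by φ: 12φ² + 8φ − 7 = 0.
φ = (−8 + √(8² + 4·12·7)) / (2·12) = (−8 + √400) / 24 = (−8 + 20)/24 = 1/2.
ℓ''(φ) = −7/φ² − 12 < 0, confirming a maximum.

φ̂_MAP = 0.500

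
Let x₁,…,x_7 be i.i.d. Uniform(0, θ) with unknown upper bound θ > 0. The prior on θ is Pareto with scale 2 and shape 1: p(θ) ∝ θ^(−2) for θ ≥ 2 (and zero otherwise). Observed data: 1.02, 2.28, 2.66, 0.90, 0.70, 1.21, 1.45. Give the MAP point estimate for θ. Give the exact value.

θ̂_MAP = 2.66

The Uniform(0, θ) likelihood is θ^(−n) for θ ≥ max(xᵢ), zero otherwise. Here max(xᵢ) = 2.66.
Posterior ∝ θ^(−2) · θ^(−7) = θ^(−9) on θ ≥ max(2, 2.66) = 2.66.
This density is strictly decreasing in θ, so the posterior mode lies at the lower boundary of the support.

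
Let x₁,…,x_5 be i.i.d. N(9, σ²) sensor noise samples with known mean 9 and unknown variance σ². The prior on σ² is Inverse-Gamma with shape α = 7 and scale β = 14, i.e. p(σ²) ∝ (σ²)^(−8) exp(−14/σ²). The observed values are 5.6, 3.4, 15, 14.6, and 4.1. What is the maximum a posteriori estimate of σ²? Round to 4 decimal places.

Sum of squared deviations about the known mean: SS = (5.6−9)² + (3.4−9)² + (15−9)² + (14.6−9)² + (4.1−9)² = 134.29.
The Normal likelihood contributes (σ²)^(−n/2) exp(−SS/(2σ²)), so the posterior is Inverse-Gamma(α + n/2, β + SS/2) = Inverse-Gamma(9.5, 81.145).
The mode of Inverse-Gamma(a, b) is b/(a+1) = 81.145/10.5 ≈ 7.7281.

σ̂²_MAP = 7.7281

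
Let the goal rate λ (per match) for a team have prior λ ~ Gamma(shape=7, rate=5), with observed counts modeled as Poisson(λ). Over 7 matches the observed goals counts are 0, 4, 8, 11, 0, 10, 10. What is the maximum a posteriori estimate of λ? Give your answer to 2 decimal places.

λ̂_MAP = 4.08

Σxᵢ = 0+4+8+11+0+10+10 = 43, with n = 7.
Posterior ∝ λ^6e^(−5λ) · λ^43e^(−7λ) = λ^49e^(−12λ), i.e. Gamma(shape=50, rate=12).
The mode of a Gamma(a, b) with a ≥ 1 (shape–rate) is (a−1)/b = 49/12 ≈ 4.08.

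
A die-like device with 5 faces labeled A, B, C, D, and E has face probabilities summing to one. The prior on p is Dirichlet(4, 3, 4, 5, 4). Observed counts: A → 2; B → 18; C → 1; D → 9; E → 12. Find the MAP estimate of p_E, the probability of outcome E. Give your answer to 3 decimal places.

The posterior is Dirichlet(αᵢ + nᵢ) = Dirichlet(6, 21, 5, 14, 16).
For a Dirichlet(a₁,…,a_K) with all aᵢ > 1, the mode has j-th component (aⱼ − 1)/(Σaᵢ − K).
Here Σaᵢ = 62 and K = 5, so p_E = (16 − 1)/(62 − 5) = 15/57 ≈ 0.263.

MAP estimate of p_E = 0.263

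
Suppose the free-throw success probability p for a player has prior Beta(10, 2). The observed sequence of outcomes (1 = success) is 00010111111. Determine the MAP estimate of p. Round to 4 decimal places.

Prior: Beta(10, 2).
Data: 7 successes in 11 trials (from the sequence). The binomial likelihood contributes p^7(1−p)^4, so the posterior is Beta(10+7, 2+4) = Beta(17, 6).
For Beta(a, b) with a, b > 1 the mode is (a−1)/(a+b−2) = 16/21 ≈ 0.7619.

p̂_MAP = 0.7619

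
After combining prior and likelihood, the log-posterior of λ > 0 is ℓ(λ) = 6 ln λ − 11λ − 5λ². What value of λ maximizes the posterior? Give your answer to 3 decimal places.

ℓ'(λ) = 6/λ − 11 − 10λ. Setting this to zero and multiplying by λ: 10λ² + 11λ − 6 = 0.
λ = (−11 + √(11² + 4·10·6)) / (2·10) = (−11 + √361) / 20 = (−11 + 19)/20 = 2/5.
ℓ''(λ) = −6/λ² − 10 < 0, confirming a maximum.

λ̂_MAP = 0.400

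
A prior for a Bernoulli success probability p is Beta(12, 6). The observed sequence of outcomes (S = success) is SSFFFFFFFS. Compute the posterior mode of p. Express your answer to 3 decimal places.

p̂_MAP = 0.538

Prior: Beta(12, 6).
Data: 3 successes in 10 trials (from the sequence). The binomial likelihood contributes p^3(1−p)^7, so the posterior is Beta(12+3, 6+7) = Beta(15, 13).
For Beta(a, b) with a, b > 1 the mode is (a−1)/(a+b−2) = 14/26 ≈ 0.538.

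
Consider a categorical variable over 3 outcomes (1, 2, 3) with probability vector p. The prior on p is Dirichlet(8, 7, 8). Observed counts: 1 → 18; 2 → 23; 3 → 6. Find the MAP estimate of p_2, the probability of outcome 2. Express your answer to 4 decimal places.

The posterior is Dirichlet(αᵢ + nᵢ) = Dirichlet(26, 30, 14).
For a Dirichlet(a₁,…,a_K) with all aᵢ > 1, the mode has j-th component (aⱼ − 1)/(Σaᵢ − K).
Here Σaᵢ = 70 and K = 3, so p_2 = (30 − 1)/(70 − 3) = 29/67 ≈ 0.4328.

MAP estimate: 0.4328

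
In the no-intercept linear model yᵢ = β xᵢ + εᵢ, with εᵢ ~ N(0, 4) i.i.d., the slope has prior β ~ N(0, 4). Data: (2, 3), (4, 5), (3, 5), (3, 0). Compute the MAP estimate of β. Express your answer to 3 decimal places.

β̂_MAP = 1.051

log p(β | y) = −Σ(yᵢ − βxᵢ)²/(2·4) − β²/(2·4) + const.
Setting the derivative to zero: Σxᵢ(yᵢ − βxᵢ)/4 − β/4 = 0, so β = Σxᵢyᵢ / (Σxᵢ² + σ²/τ²).
Σxᵢyᵢ = 2·3 + 4·5 + 3·5 + 3·0 = 41; Σxᵢ² = 38; σ²/τ² = 1.
β̂_MAP = 41 / (38 + 1) = 41/39 ≈ 1.051.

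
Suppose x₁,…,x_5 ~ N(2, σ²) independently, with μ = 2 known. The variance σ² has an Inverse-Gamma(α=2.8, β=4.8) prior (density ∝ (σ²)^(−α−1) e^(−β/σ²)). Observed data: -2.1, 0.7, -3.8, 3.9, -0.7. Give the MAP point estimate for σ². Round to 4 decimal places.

Sum of squared deviations about the known mean: SS = (-2.1−2)² + (0.7−2)² + (-3.8−2)² + (3.9−2)² + (-0.7−2)² = 63.04.
The Normal likelihood contributes (σ²)^(−n/2) exp(−SS/(2σ²)), so the posterior is Inverse-Gamma(α + n/2, β + SS/2) = Inverse-Gamma(5.3, 36.32).
The mode of Inverse-Gamma(a, b) is b/(a+1) = 36.32/6.3 ≈ 5.7651.

σ̂²_MAP = 5.7651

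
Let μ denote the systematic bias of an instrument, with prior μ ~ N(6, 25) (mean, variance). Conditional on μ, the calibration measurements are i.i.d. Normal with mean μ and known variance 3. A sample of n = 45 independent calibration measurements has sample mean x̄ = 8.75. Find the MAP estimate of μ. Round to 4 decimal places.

n = 45, x̄ = 8.75.
For a Normal prior and Normal likelihood with known variance, the posterior is Normal; its mode equals its mean, the precision-weighted average.
Prior precision 1/σ₀² = 1/25 = 0.04; data precision n/σ² = 45/3 = 15.
μ̂ = (0.04·6 + 15·8.75) / (0.04 + 15) = 131.49/15.04 = 13149/1504 ≈ 8.7427.

μ̂_MAP = 8.7427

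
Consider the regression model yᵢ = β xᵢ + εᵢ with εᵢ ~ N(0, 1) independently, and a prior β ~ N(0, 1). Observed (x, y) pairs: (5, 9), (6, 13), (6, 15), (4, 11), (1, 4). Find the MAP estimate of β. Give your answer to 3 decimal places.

log p(β | y) = −Σ(yᵢ − βxᵢ)²/(2·1) − β²/(2·1) + const.
Setting the derivative to zero: Σxᵢ(yᵢ − βxᵢ)/1 − β/1 = 0, so β = Σxᵢyᵢ / (Σxᵢ² + σ²/τ²).
Σxᵢyᵢ = 5·9 + 6·13 + 6·15 + 4·11 + 1·4 = 261; Σxᵢ² = 114; σ²/τ² = 1.
β̂_MAP = 261 / (114 + 1) = 261/115 ≈ 2.270.

β̂_MAP = 2.270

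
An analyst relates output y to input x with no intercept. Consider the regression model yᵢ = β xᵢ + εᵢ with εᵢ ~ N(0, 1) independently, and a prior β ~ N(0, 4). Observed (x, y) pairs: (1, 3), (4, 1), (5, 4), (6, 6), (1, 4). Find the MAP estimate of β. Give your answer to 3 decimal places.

log p(β | y) = −Σ(yᵢ − βxᵢ)²/(2·1) − β²/(2·4) + const.
Setting the derivative to zero: Σxᵢ(yᵢ − βxᵢ)/1 − β/4 = 0, so β = Σxᵢyᵢ / (Σxᵢ² + σ²/τ²).
Σxᵢyᵢ = 1·3 + 4·1 + 5·4 + 6·6 + 1·4 = 67; Σxᵢ² = 79; σ²/τ² = 0.25.
β̂_MAP = 67 / (79 + 0.25) = 67/79.25 ≈ 0.845.

β̂_MAP = 0.845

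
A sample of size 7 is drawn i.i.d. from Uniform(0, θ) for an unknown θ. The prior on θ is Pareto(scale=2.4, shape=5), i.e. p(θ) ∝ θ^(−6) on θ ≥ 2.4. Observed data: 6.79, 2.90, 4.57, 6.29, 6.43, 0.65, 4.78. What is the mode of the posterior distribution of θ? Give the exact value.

The Uniform(0, θ) likelihood is θ^(−n) for θ ≥ max(xᵢ), zero otherwise. Here max(xᵢ) = 6.79.
Posterior ∝ θ^(−6) · θ^(−7) = θ^(−13) on θ ≥ max(2.4, 6.79) = 6.79.
This density is strictly decreasing in θ, so the posterior mode lies at the lower boundary of the support.

θ̂_MAP = 6.79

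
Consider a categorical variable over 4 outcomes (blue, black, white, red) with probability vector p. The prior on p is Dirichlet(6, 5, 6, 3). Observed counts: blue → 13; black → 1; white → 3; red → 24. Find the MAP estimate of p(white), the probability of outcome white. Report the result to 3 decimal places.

The posterior is Dirichlet(αᵢ + nᵢ) = Dirichlet(19, 6, 9, 27).
For a Dirichlet(a₁,…,a_K) with all aᵢ > 1, the mode has j-th component (aⱼ − 1)/(Σaᵢ − K).
Here Σaᵢ = 61 and K = 4, so p(white) = (9 − 1)/(61 − 4) = 8/57 ≈ 0.140.

MAP estimate of p(white) = 0.140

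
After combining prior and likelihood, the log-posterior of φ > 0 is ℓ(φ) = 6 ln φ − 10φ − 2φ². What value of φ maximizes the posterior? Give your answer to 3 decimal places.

ℓ'(φ) = 6/φ − 10 − 4φ. Setting this to zero and multiplying by φ: 4φ² + 10φ − 6 = 0.
φ = (−10 + √(10² + 4·4·6)) / (2·4) = (−10 + √196) / 8 = (−10 + 14)/8 = 1/2.
ℓ''(φ) = −6/φ² − 4 < 0, confirming a maximum.

φ̂_MAP = 0.500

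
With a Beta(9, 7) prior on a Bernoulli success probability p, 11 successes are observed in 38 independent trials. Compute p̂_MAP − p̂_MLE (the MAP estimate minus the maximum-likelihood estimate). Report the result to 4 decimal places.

MAP − MLE = 0.0759

Posterior is Beta(20, 34); MAP = (20−1)/(54−2) = 19/52 ≈ 0.36538.
MLE ignores the prior: p̂_MLE = k/n = 11/38 ≈ 0.28947.
Difference = 19/52 − 11/38 = 75/988 ≈ 0.0759.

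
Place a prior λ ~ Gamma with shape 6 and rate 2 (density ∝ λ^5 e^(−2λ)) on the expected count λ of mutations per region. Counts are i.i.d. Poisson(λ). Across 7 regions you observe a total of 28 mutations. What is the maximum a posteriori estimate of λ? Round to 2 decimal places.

Σxᵢ = 28, n = 7.
Posterior ∝ λ^5e^(−2λ) · λ^28e^(−7λ) = λ^33e^(−9λ), i.e. Gamma(shape=34, rate=9).
The mode of a Gamma(a, b) with a ≥ 1 (shape–rate) is (a−1)/b = 33/9 ≈ 3.67.

λ̂_MAP = 3.67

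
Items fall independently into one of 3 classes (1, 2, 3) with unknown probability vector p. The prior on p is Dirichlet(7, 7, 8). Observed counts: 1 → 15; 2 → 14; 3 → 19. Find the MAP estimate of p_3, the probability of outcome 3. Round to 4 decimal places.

MAP estimate: 0.3881

The posterior is Dirichlet(αᵢ + nᵢ) = Dirichlet(22, 21, 27).
For a Dirichlet(a₁,…,a_K) with all aᵢ > 1, the mode has j-th component (aⱼ − 1)/(Σaᵢ − K).
Here Σaᵢ = 70 and K = 3, so p_3 = (27 − 1)/(70 − 3) = 26/67 ≈ 0.3881.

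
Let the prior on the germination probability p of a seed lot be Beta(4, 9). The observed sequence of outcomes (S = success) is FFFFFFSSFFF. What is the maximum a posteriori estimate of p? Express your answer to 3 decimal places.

p̂_MAP = 0.227

Prior: Beta(4, 9).
Data: 2 successes in 11 trials (from the sequence). The binomial likelihood contributes p^2(1−p)^9, so the posterior is Beta(4+2, 9+9) = Beta(6, 18).
For Beta(a, b) with a, b > 1 the mode is (a−1)/(a+b−2) = 5/22 ≈ 0.227.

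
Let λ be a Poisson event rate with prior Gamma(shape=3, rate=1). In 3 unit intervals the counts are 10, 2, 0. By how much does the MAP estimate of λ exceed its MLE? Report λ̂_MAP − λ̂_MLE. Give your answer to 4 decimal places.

MAP − MLE = -0.5000

Σxᵢ = 12. Posterior is Gamma(15, 4); MAP = (15−1)/4 = 14/4 ≈ 3.50000.
MLE = x̄ = 12/3 ≈ 4.00000.
Difference = 14/4 − 12/3 = -1/2 ≈ -0.5000.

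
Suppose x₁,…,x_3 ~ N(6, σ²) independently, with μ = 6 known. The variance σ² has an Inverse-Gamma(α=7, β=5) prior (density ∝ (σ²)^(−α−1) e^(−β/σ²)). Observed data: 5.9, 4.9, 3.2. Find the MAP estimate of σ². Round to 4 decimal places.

Sum of squared deviations about the known mean: SS = (5.9−6)² + (4.9−6)² + (3.2−6)² = 9.06.
The Normal likelihood contributes (σ²)^(−n/2) exp(−SS/(2σ²)), so the posterior is Inverse-Gamma(α + n/2, β + SS/2) = Inverse-Gamma(8.5, 9.53).
The mode of Inverse-Gamma(a, b) is b/(a+1) = 9.53/9.5 ≈ 1.0032.

σ̂²_MAP = 1.0032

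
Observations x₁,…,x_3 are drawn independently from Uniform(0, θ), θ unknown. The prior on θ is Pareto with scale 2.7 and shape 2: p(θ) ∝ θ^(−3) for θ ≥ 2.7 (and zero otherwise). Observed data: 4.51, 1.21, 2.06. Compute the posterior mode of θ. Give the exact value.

The Uniform(0, θ) likelihood is θ^(−n) for θ ≥ max(xᵢ), zero otherwise. Here max(xᵢ) = 4.51.
Posterior ∝ θ^(−3) · θ^(−3) = θ^(−6) on θ ≥ max(2.7, 4.51) = 4.51.
This density is strictly decreasing in θ, so the posterior mode lies at the lower boundary of the support.

θ̂_MAP = 4.51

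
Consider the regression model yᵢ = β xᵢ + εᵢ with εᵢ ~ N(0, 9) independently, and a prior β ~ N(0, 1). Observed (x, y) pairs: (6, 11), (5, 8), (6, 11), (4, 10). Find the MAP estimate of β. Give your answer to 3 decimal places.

log p(β | y) = −Σ(yᵢ − βxᵢ)²/(2·9) − β²/(2·1) + const.
Setting the derivative to zero: Σxᵢ(yᵢ − βxᵢ)/9 − β/1 = 0, so β = Σxᵢyᵢ / (Σxᵢ² + σ²/τ²).
Σxᵢyᵢ = 6·11 + 5·8 + 6·11 + 4·10 = 212; Σxᵢ² = 113; σ²/τ² = 9.
β̂_MAP = 212 / (113 + 9) = 212/122 ≈ 1.738.

β̂_MAP = 1.738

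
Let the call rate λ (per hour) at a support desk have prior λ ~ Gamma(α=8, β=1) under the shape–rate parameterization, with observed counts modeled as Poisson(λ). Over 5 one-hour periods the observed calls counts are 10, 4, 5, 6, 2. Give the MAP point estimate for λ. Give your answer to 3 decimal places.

λ̂_MAP = 5.667

Σxᵢ = 10+4+5+6+2 = 27, with n = 5.
Posterior ∝ λ^7e^(−1λ) · λ^27e^(−5λ) = λ^34e^(−6λ), i.e. Gamma(shape=35, rate=6).
The mode of a Gamma(a, b) with a ≥ 1 (shape–rate) is (a−1)/b = 34/6 ≈ 5.667.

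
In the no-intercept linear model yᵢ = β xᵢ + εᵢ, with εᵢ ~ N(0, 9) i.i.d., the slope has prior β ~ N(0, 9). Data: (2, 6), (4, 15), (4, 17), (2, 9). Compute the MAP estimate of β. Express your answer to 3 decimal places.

β̂_MAP = 3.854

log p(β | y) = −Σ(yᵢ − βxᵢ)²/(2·9) − β²/(2·9) + const.
Setting the derivative to zero: Σxᵢ(yᵢ − βxᵢ)/9 − β/9 = 0, so β = Σxᵢyᵢ / (Σxᵢ² + σ²/τ²).
Σxᵢyᵢ = 2·6 + 4·15 + 4·17 + 2·9 = 158; Σxᵢ² = 40; σ²/τ² = 1.
β̂_MAP = 158 / (40 + 1) = 158/41 ≈ 3.854.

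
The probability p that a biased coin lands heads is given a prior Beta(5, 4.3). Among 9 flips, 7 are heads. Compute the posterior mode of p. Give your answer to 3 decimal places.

Prior: Beta(5, 4.3).
Data: 7 successes in 9 trials. The binomial likelihood contributes p^7(1−p)^2, so the posterior is Beta(5+7, 4.3+2) = Beta(12, 6.3).
For Beta(a, b) with a, b > 1 the mode is (a−1)/(a+b−2) = 11/16.3 ≈ 0.675.

p̂_MAP = 0.675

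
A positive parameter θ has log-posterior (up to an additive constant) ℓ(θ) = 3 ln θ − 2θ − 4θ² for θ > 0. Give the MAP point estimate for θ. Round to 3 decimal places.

θ̂_MAP = 0.500

ℓ'(θ) = 3/θ − 2 − 8θ. Setting this to zero and multiplying by θ: 8θ² + 2θ − 3 = 0.
θ = (−2 + √(2² + 4·8·3)) / (2·8) = (−2 + √100) / 16 = (−2 + 10)/16 = 1/2.
ℓ''(θ) = −3/θ² − 8 < 0, confirming a maximum.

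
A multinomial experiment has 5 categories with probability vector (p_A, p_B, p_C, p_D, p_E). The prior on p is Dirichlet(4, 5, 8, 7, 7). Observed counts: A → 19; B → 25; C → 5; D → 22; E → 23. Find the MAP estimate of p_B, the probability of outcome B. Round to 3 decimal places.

MAP estimate of p_B = 0.242

The posterior is Dirichlet(αᵢ + nᵢ) = Dirichlet(23, 30, 13, 29, 30).
For a Dirichlet(a₁,…,a_K) with all aᵢ > 1, the mode has j-th component (aⱼ − 1)/(Σaᵢ − K).
Here Σaᵢ = 125 and K = 5, so p_B = (30 − 1)/(125 − 5) = 29/120 ≈ 0.242.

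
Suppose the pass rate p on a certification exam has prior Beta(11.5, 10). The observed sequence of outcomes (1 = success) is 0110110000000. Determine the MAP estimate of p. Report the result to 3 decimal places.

Prior: Beta(11.5, 10).
Data: 4 successes in 13 trials (from the sequence). The binomial likelihood contributes p^4(1−p)^9, so the posterior is Beta(11.5+4, 10+9) = Beta(15.5, 19).
For Beta(a, b) with a, b > 1 the mode is (a−1)/(a+b−2) = 14.5/32.5 ≈ 0.446.

p̂_MAP = 0.446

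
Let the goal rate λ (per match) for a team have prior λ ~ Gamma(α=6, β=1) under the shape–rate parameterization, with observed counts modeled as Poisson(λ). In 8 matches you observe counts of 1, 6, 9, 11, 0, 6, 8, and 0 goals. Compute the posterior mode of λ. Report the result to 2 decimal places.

Σxᵢ = 1+6+9+11+0+6+8+0 = 41, with n = 8.
Posterior ∝ λ^5e^(−1λ) · λ^41e^(−8λ) = λ^46e^(−9λ), i.e. Gamma(shape=47, rate=9).
The mode of a Gamma(a, b) with a ≥ 1 (shape–rate) is (a−1)/b = 46/9 ≈ 5.11.

λ̂_MAP = 5.11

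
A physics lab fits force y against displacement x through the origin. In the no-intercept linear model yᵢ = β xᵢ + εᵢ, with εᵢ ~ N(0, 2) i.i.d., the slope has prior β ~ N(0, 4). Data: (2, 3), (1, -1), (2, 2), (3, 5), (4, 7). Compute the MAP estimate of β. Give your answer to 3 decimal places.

log p(β | y) = −Σ(yᵢ − βxᵢ)²/(2·2) − β²/(2·4) + const.
Setting the derivative to zero: Σxᵢ(yᵢ − βxᵢ)/2 − β/4 = 0, so β = Σxᵢyᵢ / (Σxᵢ² + σ²/τ²).
Σxᵢyᵢ = 2·3 + 1·(-1) + 2·2 + 3·5 + 4·7 = 52; Σxᵢ² = 34; σ²/τ² = 0.5.
β̂_MAP = 52 / (34 + 0.5) = 52/34.5 ≈ 1.507.

β̂_MAP = 1.507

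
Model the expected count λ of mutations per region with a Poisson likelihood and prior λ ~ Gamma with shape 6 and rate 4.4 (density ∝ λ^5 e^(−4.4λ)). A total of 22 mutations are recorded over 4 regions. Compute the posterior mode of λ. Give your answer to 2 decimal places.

λ̂_MAP = 3.21

Σxᵢ = 22, n = 4.
Posterior ∝ λ^5e^(−4.4λ) · λ^22e^(−4λ) = λ^27e^(−8.4λ), i.e. Gamma(shape=28, rate=8.4).
The mode of a Gamma(a, b) with a ≥ 1 (shape–rate) is (a−1)/b = 27/8.4 ≈ 3.21.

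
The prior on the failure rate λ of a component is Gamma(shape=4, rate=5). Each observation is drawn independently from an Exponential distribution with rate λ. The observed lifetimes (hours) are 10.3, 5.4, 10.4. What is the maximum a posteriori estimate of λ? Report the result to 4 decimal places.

The Exponential(rate=λ) likelihood is ∝ λ^n e^(−λΣtᵢ). Here n = 3 and Σtᵢ = 10.3 + 5.4 + 10.4 = 26.1.
Posterior ∝ λ^3e^(−5λ) · λ^3e^(−26.1λ) = λ^6e^(−31.1λ), i.e. Gamma(7, 31.1).
Mode = (a−1)/b = 6/31.1 ≈ 0.1929.

λ̂_MAP = 0.1929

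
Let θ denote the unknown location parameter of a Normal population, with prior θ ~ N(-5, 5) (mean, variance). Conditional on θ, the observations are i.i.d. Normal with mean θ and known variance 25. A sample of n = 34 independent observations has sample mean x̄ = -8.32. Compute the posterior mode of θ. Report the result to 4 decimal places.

θ̂_MAP = -7.8944

n = 34, x̄ = -8.32.
For a Normal prior and Normal likelihood with known variance, the posterior is Normal; its mode equals its mean, the precision-weighted average.
Prior precision 1/σ₀² = 1/5 = 0.2; data precision n/σ² = 34/25 = 1.36.
θ̂ = (0.2·(-5) + 1.36·(-8.32)) / (0.2 + 1.36) = (-12.3152)/1.56 = -7697/975 ≈ -7.8944.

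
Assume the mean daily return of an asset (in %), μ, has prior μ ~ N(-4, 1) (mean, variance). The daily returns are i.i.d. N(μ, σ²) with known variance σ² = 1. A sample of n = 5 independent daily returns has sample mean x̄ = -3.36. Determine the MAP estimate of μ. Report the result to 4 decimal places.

μ̂_MAP = -3.4667

n = 5, x̄ = -3.36.
For a Normal prior and Normal likelihood with known variance, the posterior is Normal; its mode equals its mean, the precision-weighted average.
Prior precision 1/σ₀² = 1/1 = 1; data precision n/σ² = 5/1 = 5.
μ̂ = (1·(-4) + 5·(-3.36)) / (1 + 5) = (-20.8)/6 = -52/15 ≈ -3.4667.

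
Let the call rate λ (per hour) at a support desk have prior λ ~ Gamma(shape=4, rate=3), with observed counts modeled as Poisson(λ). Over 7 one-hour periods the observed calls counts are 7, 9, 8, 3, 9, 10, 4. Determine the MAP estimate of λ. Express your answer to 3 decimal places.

λ̂_MAP = 5.300

Σxᵢ = 7+9+8+3+9+10+4 = 50, with n = 7.
Posterior ∝ λ^3e^(−3λ) · λ^50e^(−7λ) = λ^53e^(−10λ), i.e. Gamma(shape=54, rate=10).
The mode of a Gamma(a, b) with a ≥ 1 (shape–rate) is (a−1)/b = 53/10 ≈ 5.300.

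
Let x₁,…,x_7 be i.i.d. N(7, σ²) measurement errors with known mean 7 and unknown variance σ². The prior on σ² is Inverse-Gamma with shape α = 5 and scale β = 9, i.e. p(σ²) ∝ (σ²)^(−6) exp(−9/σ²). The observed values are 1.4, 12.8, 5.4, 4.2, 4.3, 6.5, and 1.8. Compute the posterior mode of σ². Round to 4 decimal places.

Sum of squared deviations about the known mean: SS = (1.4−7)² + (12.8−7)² + (5.4−7)² + (4.2−7)² + (4.3−7)² + (6.5−7)² + (1.8−7)² = 109.98.
The Normal likelihood contributes (σ²)^(−n/2) exp(−SS/(2σ²)), so the posterior is Inverse-Gamma(α + n/2, β + SS/2) = Inverse-Gamma(8.5, 63.99).
The mode of Inverse-Gamma(a, b) is b/(a+1) = 63.99/9.5 ≈ 6.7358.

σ̂²_MAP = 6.7358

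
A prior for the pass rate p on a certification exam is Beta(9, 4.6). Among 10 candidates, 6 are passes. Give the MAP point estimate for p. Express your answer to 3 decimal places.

Prior: Beta(9, 4.6).
Data: 6 successes in 10 trials. The binomial likelihood contributes p^6(1−p)^4, so the posterior is Beta(9+6, 4.6+4) = Beta(15, 8.6).
For Beta(a, b) with a, b > 1 the mode is (a−1)/(a+b−2) = 14/21.6 ≈ 0.648.

p̂_MAP = 0.648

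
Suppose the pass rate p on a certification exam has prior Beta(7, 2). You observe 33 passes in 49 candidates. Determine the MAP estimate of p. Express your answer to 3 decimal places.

Prior: Beta(7, 2).
Data: 33 successes in 49 trials. The binomial likelihood contributes p^33(1−p)^16, so the posterior is Beta(7+33, 2+16) = Beta(40, 18).
For Beta(a, b) with a, b > 1 the mode is (a−1)/(a+b−2) = 39/56 ≈ 0.696.

p̂_MAP = 0.696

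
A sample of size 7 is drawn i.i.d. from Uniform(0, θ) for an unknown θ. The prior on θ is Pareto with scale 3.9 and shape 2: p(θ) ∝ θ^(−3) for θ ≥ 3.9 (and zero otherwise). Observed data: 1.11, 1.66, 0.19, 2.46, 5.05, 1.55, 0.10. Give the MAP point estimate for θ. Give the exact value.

θ̂_MAP = 5.05

The Uniform(0, θ) likelihood is θ^(−n) for θ ≥ max(xᵢ), zero otherwise. Here max(xᵢ) = 5.05.
Posterior ∝ θ^(−3) · θ^(−7) = θ^(−10) on θ ≥ max(3.9, 5.05) = 5.05.
This density is strictly decreasing in θ, so the posterior mode lies at the lower boundary of the support.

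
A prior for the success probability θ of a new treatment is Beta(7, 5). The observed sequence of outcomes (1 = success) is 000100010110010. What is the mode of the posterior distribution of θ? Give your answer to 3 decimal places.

Prior: Beta(7, 5).
Data: 5 successes in 15 trials (from the sequence). The binomial likelihood contributes θ^5(1−θ)^10, so the posterior is Beta(7+5, 5+10) = Beta(12, 15).
For Beta(a, b) with a, b > 1 the mode is (a−1)/(a+b−2) = 11/25 ≈ 0.440.

θ̂_MAP = 0.440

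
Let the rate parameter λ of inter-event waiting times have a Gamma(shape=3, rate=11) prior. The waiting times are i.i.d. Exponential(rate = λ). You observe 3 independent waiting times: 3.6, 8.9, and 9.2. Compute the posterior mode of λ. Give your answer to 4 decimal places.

The Exponential(rate=λ) likelihood is ∝ λ^n e^(−λΣtᵢ). Here n = 3 and Σtᵢ = 3.6 + 8.9 + 9.2 = 21.7.
Posterior ∝ λ^2e^(−11λ) · λ^3e^(−21.7λ) = λ^5e^(−32.7λ), i.e. Gamma(6, 32.7).
Mode = (a−1)/b = 5/32.7 ≈ 0.1529.

λ̂_MAP = 0.1529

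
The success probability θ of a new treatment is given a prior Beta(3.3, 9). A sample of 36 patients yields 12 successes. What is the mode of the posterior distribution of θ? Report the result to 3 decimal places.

θ̂_MAP = 0.309

Prior: Beta(3.3, 9).
Data: 12 successes in 36 trials. The binomial likelihood contributes θ^12(1−θ)^24, so the posterior is Beta(3.3+12, 9+24) = Beta(15.3, 33).
For Beta(a, b) with a, b > 1 the mode is (a−1)/(a+b−2) = 14.3/46.3 ≈ 0.309.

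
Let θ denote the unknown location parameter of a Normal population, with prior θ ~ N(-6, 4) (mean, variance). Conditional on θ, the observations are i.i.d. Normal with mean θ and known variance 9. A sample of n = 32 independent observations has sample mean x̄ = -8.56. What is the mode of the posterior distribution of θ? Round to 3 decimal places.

n = 32, x̄ = -8.56.
For a Normal prior and Normal likelihood with known variance, the posterior is Normal; its mode equals its mean, the precision-weighted average.
Prior precision 1/σ₀² = 1/4 = 0.25; data precision n/σ² = 32/9.
θ̂ = (0.25·(-6) + (32/9)·(-8.56)) / (0.25 + 32/9) = (-14371/450)/(137/36) = -28742/3425 ≈ -8.392.

θ̂_MAP = -8.392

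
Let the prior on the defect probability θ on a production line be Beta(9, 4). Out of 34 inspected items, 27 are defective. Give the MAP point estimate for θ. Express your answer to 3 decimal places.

Prior: Beta(9, 4).
Data: 27 successes in 34 trials. The binomial likelihood contributes θ^27(1−θ)^7, so the posterior is Beta(9+27, 4+7) = Beta(36, 11).
For Beta(a, b) with a, b > 1 the mode is (a−1)/(a+b−2) = 35/45 ≈ 0.778.

θ̂_MAP = 0.778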